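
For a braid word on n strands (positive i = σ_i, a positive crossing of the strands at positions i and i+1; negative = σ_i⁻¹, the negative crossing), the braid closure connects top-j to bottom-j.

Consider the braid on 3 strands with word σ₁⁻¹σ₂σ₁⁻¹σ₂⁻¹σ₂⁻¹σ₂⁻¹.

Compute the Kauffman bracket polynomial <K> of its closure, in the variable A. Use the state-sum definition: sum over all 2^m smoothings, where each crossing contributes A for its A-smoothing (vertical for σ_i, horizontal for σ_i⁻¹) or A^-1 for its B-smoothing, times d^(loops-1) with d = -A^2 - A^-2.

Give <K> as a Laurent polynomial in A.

-A^12 + A^8 - A^4 + 2 - A^-4 + A^-8

Derivation:
Braid: s1^-1 s2 s1^-1 s2^-1 s2^-1 s2^-1 on 3 strands, 6 crossings.
Writhe w = (#positive) - (#negative) = 1 - 5 = -4.
State-sum expansion of <K>. There are 2^6 = 64 states.
Each crossing splits two ways (0=vertical, 1=horizontal). The state's weight is A^(#A-smoothings - #B-smoothings) * d^(loops - 1).
Tabulate the states by total A-exponent and number of loops L (A-exp: L × count):
  A^6: L=4 ×1
  A^4: L=3 ×6
  A^2: L=2 ×12, L=4 ×3
  A^0: L=1 ×9, L=3 ×10, L=5 ×1
  A^-2: L=2 ×12, L=4 ×3
  A^-4: L=1 ×2, L=3 ×4
  A^-6: L=2 ×1
Each group contributes A^e * Σ count * d^(L-1):
Powers of d = -A^2 - A^-2: d^2 = A^4 + 2 + A^-4; d^3 = -A^6 - 3*A^2 - 3*A^-2 - A^-6; d^4 = A^8 + 4*A^4 + 6 + 4*A^-4 + A^-8.
  A^6 * (d^3) = -A^12 - 3*A^8 - 3*A^4 - 1
  A^4 * (6*d^2) = 6*A^8 + 12*A^4 + 6
  A^2 * (12*d + 3*d^3) = -3*A^8 - 21*A^4 - 21 - 3*A^-4
  A^0 * (9 + 10*d^2 + d^4) = A^8 + 14*A^4 + 35 + 14*A^-4 + A^-8
  A^-2 * (12*d + 3*d^3) = -3*A^4 - 21 - 21*A^-4 - 3*A^-8
  A^-4 * (2 + 4*d^2) = 4 + 10*A^-4 + 4*A^-8
  A^-6 * (d) = -A^-4 - A^-8
Summing the groups: <K> = -A^12 + A^8 - A^4 + 2 - A^-4 + A^-8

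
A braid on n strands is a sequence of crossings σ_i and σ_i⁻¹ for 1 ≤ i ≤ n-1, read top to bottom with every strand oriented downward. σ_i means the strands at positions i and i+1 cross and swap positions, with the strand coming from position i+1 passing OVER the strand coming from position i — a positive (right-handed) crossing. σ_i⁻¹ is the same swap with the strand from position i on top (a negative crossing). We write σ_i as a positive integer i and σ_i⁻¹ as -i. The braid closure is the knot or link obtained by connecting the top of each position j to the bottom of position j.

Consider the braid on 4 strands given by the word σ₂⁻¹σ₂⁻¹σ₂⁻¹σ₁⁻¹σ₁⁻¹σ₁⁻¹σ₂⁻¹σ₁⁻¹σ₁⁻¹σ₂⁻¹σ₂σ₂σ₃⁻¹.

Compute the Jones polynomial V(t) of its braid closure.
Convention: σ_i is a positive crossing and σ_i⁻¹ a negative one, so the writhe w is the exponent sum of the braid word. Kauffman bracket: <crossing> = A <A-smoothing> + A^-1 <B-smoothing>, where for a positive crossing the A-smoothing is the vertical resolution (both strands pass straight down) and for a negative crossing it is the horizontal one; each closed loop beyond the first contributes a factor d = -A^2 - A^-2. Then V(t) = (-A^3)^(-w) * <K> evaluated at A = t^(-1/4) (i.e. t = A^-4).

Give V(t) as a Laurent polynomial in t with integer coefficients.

The presented braid s2^-1 s2^-1 s2^-1 s1^-1 s1^-1 s1^-1 s2^-1 s1^-1 s1^-1 s2^-1 s2 s2 s3^-1 on 4 strands reduces by inverse Markov moves (closure unchanged at each step):
  Destabilize: the word has the form β·s3^-1 where s3^-1 occurs only as the final letter (β ∈ B_3); drop it and the last strand → 3 strands.
  Deconjugate: the word is γ·β·γ⁻¹ with γ = s2^-1 s2^-1 (prefix) and γ⁻¹ = s2 s2 (suffix); strip both.
Reduced to β = s2^-1 s1^-1 s1^-1 s1^-1 s2^-1 s1^-1 s1^-1 s2^-1 on 3 strands, 8 crossings.
Compute on β:
Braid: s2^-1 s1^-1 s1^-1 s1^-1 s2^-1 s1^-1 s1^-1 s2^-1 on 3 strands, 8 crossings.
Writhe w = (#positive) - (#negative) = 0 - 8 = -8.
Enumerate smoothing states for the bracket polynomial. There are 2^8 = 256 states.
For each crossing: s=0 is the vertical smoothing, s=1 horizontal. Crossing k contributes A^(sign_k * (1 - 2*s_k)); loop factor d = -A^2 - A^-2.
Tabulate the states by total A-exponent and number of loops L (A-exp: L × count):
  A^8: L=5 ×1
  A^6: L=4 ×7, L=6 ×1
  A^4: L=3 ×19, L=5 ×9
  A^2: L=2 ×24, L=4 ×31, L=6 ×1
  A^0: L=1 ×12, L=3 ×53, L=5 ×5
  A^-2: L=2 ×45, L=4 ×11
  A^-4: L=1 ×15, L=3 ×13
  A^-6: L=2 ×8
  A^-8: L=3 ×1
Each group contributes A^e * Σ count * d^(L-1):
Powers of d = -A^2 - A^-2: d^2 = A^4 + 2 + A^-4; d^3 = -A^6 - 3*A^2 - 3*A^-2 - A^-6; d^4 = A^8 + 4*A^4 + 6 + 4*A^-4 + A^-8; d^5 = -A^10 - 5*A^6 - 10*A^2 - 10*A^-2 - 5*A^-6 - A^-10.
  A^8 * (d^4) = A^16 + 4*A^12 + 6*A^8 + 4*A^4 + 1
  A^6 * (7*d^3 + d^5) = -A^16 - 12*A^12 - 31*A^8 - 31*A^4 - 12 - A^-4
  A^4 * (19*d^2 + 9*d^4) = 9*A^12 + 55*A^8 + 92*A^4 + 55 + 9*A^-4
  A^2 * (24*d + 31*d^3 + d^5) = -A^12 - 36*A^8 - 127*A^4 - 127 - 36*A^-4 - A^-8
  A^0 * (12 + 53*d^2 + 5*d^4) = 5*A^8 + 73*A^4 + 148 + 73*A^-4 + 5*A^-8
  A^-2 * (45*d + 11*d^3) = -11*A^4 - 78 - 78*A^-4 - 11*A^-8
  A^-4 * (15 + 13*d^2) = 13 + 41*A^-4 + 13*A^-8
  A^-6 * (8*d) = -8*A^-4 - 8*A^-8
  A^-8 * (d^2) = A^-4 + 2*A^-8 + A^-12
Summing the groups: <K> = -A^8 + A^-4 + A^-12
Normalise by the writhe: (-A^3)^(-w) = (-A^3)^(8) = A^24, so f(A) = A^24 * <K> = -A^32 + A^20 + A^12.
Substitute A = t^(-1/4), i.e. A^e → t^(-e/4): V(t) = t^-3 + t^-5 - t^-8

Answer: t^-3 + t^-5 - t^-8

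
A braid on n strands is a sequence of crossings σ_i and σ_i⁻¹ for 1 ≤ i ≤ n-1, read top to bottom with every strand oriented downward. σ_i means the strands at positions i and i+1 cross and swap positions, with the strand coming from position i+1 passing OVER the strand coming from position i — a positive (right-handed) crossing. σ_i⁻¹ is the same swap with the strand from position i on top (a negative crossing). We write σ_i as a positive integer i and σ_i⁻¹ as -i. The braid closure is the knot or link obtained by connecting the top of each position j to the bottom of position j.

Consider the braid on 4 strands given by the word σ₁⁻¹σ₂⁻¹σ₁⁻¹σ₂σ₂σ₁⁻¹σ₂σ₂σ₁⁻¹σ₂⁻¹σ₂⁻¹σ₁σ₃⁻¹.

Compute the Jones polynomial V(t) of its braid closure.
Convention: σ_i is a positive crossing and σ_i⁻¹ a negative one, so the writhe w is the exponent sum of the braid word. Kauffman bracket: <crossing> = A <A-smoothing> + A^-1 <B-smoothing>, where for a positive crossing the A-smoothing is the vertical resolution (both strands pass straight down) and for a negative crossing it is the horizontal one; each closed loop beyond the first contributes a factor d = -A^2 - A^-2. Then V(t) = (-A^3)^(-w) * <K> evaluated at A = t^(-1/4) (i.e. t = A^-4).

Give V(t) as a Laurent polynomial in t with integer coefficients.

t^2 - 2*t + 4 - 4*t^-1 + 4*t^-2 - 4*t^-3 + 3*t^-4 - 2*t^-5 + t^-6

Derivation:
The presented braid s1^-1 s2^-1 s1^-1 s2 s2 s1^-1 s2 s2 s1^-1 s2^-1 s2^-1 s1 s3^-1 on 4 strands reduces by inverse Markov moves (closure unchanged at each step):
  Destabilize: the word has the form β·s3^-1 where s3^-1 occurs only as the final letter (β ∈ B_3); drop it and the last strand → 3 strands.
  Deconjugate: the word is γ·β·γ⁻¹ with γ = s1^-1 (prefix) and γ⁻¹ = s1 (suffix); strip both.
Reduced to β = s2^-1 s1^-1 s2 s2 s1^-1 s2 s2 s1^-1 s2^-1 s2^-1 on 3 strands, 10 crossings.
Compute on β:
Braid: s2^-1 s1^-1 s2 s2 s1^-1 s2 s2 s1^-1 s2^-1 s2^-1 on 3 strands, 10 crossings.
Writhe w = (#positive) - (#negative) = 4 - 6 = -2.
Computing the Kauffman bracket via state sum. There are 2^10 = 1024 states.
For each crossing: s=0 is the vertical smoothing, s=1 horizontal. Crossing k contributes A^(sign_k * (1 - 2*s_k)); loop factor d = -A^2 - A^-2.
Tabulate the states by total A-exponent and number of loops L (A-exp: L × count):
  A^10: L=5 ×1
  A^8: L=4 ×10
  A^6: L=3 ×39, L=5 ×6
  A^4: L=2 ×66, L=4 ×52, L=6 ×2
  A^2: L=1 ×45, L=3 ×124, L=5 ×41
  A^0: L=2 ×118, L=4 ×113, L=6 ×21
  A^-2: L=1 ×20, L=3 ×120, L=5 ×63, L=7 ×7
  A^-4: L=2 ×30, L=4 ×68, L=6 ×21, L=8 ×1
  A^-6: L=3 ×20, L=5 ×22, L=7 ×3
  A^-8: L=4 ×7, L=6 ×3
  A^-10: L=5 ×1
Each group contributes A^e * Σ count * d^(L-1):
Powers of d = -A^2 - A^-2: d^2 = A^4 + 2 + A^-4; d^3 = -A^6 - 3*A^2 - 3*A^-2 - A^-6; d^4 = A^8 + 4*A^4 + 6 + 4*A^-4 + A^-8; d^5 = -A^10 - 5*A^6 - 10*A^2 - 10*A^-2 - 5*A^-6 - A^-10; d^6 = A^12 + 6*A^8 + 15*A^4 + 20 + 15*A^-4 + 6*A^-8 + A^-12; d^7 = -A^14 - 7*A^10 - 21*A^6 - 35*A^2 - 35*A^-2 - 21*A^-6 - 7*A^-10 - A^-14.
  A^10 * (d^4) = A^18 + 4*A^14 + 6*A^10 + 4*A^6 + A^2
  A^8 * (10*d^3) = -10*A^14 - 30*A^10 - 30*A^6 - 10*A^2
  A^6 * (39*d^2 + 6*d^4) = 6*A^14 + 63*A^10 + 114*A^6 + 63*A^2 + 6*A^-2
  A^4 * (66*d + 52*d^3 + 2*d^5) = -2*A^14 - 62*A^10 - 242*A^6 - 242*A^2 - 62*A^-2 - 2*A^-6
  A^2 * (45 + 124*d^2 + 41*d^4) = 41*A^10 + 288*A^6 + 539*A^2 + 288*A^-2 + 41*A^-6
  A^0 * (118*d + 113*d^3 + 21*d^5) = -21*A^10 - 218*A^6 - 667*A^2 - 667*A^-2 - 218*A^-6 - 21*A^-10
  A^-2 * (20 + 120*d^2 + 63*d^4 + 7*d^6) = 7*A^10 + 105*A^6 + 477*A^2 + 778*A^-2 + 477*A^-6 + 105*A^-10 + 7*A^-14
  A^-4 * (30*d + 68*d^3 + 21*d^5 + d^7) = -A^10 - 28*A^6 - 194*A^2 - 479*A^-2 - 479*A^-6 - 194*A^-10 - 28*A^-14 - A^-18
  A^-6 * (20*d^2 + 22*d^4 + 3*d^6) = 3*A^6 + 40*A^2 + 153*A^-2 + 232*A^-6 + 153*A^-10 + 40*A^-14 + 3*A^-18
  A^-8 * (7*d^3 + 3*d^5) = -3*A^2 - 22*A^-2 - 51*A^-6 - 51*A^-10 - 22*A^-14 - 3*A^-18
  A^-10 * (d^4) = A^-2 + 4*A^-6 + 6*A^-10 + 4*A^-14 + A^-18
Summing the groups: <K> = A^18 - 2*A^14 + 3*A^10 - 4*A^6 + 4*A^2 - 4*A^-2 + 4*A^-6 - 2*A^-10 + A^-14
Normalise by the writhe: (-A^3)^(-w) = (-A^3)^(2) = A^6, so f(A) = A^6 * <K> = A^24 - 2*A^20 + 3*A^16 - 4*A^12 + 4*A^8 - 4*A^4 + 4 - 2*A^-4 + A^-8.
Substitute A = t^(-1/4), i.e. A^e → t^(-e/4): V(t) = t^2 - 2*t + 4 - 4*t^-1 + 4*t^-2 - 4*t^-3 + 3*t^-4 - 2*t^-5 + t^-6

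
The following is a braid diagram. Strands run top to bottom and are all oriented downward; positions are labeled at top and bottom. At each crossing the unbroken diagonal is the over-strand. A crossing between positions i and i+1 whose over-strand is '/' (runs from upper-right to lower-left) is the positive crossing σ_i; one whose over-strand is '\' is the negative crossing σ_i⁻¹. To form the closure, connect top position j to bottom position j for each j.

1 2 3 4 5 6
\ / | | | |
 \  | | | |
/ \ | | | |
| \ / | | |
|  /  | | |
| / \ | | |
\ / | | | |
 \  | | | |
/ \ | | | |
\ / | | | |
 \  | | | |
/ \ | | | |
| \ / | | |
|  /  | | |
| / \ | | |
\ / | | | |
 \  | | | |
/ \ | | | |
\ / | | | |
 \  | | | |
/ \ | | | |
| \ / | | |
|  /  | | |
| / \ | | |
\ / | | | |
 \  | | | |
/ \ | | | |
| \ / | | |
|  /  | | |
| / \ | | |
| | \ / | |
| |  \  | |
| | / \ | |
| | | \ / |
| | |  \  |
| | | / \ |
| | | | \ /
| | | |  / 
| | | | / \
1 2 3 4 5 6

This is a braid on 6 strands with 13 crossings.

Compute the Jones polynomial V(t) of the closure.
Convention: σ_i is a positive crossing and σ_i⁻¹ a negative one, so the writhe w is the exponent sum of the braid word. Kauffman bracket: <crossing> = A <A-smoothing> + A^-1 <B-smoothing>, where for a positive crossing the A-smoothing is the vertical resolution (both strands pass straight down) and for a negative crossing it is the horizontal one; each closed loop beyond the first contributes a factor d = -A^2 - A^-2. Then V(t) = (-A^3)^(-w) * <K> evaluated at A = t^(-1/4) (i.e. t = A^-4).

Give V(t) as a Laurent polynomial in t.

t^3 - 4*t^2 + 8*t - 11 + 15*t^-1 - 16*t^-2 + 15*t^-3 - 12*t^-4 + 8*t^-5 - 4*t^-6 + t^-7

Derivation:
Reading the diagram top to bottom ('/'-over between positions i,i+1 = s_i, '\'-over = s_i^-1): braid word = s1^-1 s2 s1^-1 s1^-1 s2 s1^-1 s1^-1 s2 s1^-1 s2 s3^-1 s4^-1 s5.
The presented braid s1^-1 s2 s1^-1 s1^-1 s2 s1^-1 s1^-1 s2 s1^-1 s2 s3^-1 s4^-1 s5 on 6 strands reduces by inverse Markov moves (closure unchanged at each step):
  Destabilize: the word has the form β·s5 where s5 occurs only as the final letter (β ∈ B_5); drop it and the last strand → 5 strands.
  Destabilize: the word has the form β·s4^-1 where s4^-1 occurs only as the final letter (β ∈ B_4); drop it and the last strand → 4 strands.
  Destabilize: the word has the form β·s3^-1 where s3^-1 occurs only as the final letter (β ∈ B_3); drop it and the last strand → 3 strands.
Reduced to β = s1^-1 s2 s1^-1 s1^-1 s2 s1^-1 s1^-1 s2 s1^-1 s2 on 3 strands, 10 crossings.
Compute on β:
Braid: s1^-1 s2 s1^-1 s1^-1 s2 s1^-1 s1^-1 s2 s1^-1 s2 on 3 strands, 10 crossings.
Writhe w = (#positive) - (#negative) = 4 - 6 = -2.
Enumerate smoothing states for the bracket polynomial. There are 2^10 = 1024 states.
Each crossing splits two ways (0=vertical, 1=horizontal). The state's weight is A^(#A-smoothings - #B-smoothings) * d^(loops - 1).
Tabulate the states by total A-exponent and number of loops L (A-exp: L × count):
  A^10: L=7 ×1
  A^8: L=6 ×10
  A^6: L=5 ×45
  A^4: L=4 ×118, L=6 ×2
  A^2: L=3 ×193, L=5 ×17
  A^0: L=2 ×192, L=4 ×59, L=6 ×1
  A^-2: L=1 ×95, L=3 ×108, L=5 ×7
  A^-4: L=2 ×95, L=4 ×25
  A^-6: L=3 ×43, L=5 ×2
  A^-8: L=4 ×10
  A^-10: L=5 ×1
Each group contributes A^e * Σ count * d^(L-1):
Powers of d = -A^2 - A^-2: d^2 = A^4 + 2 + A^-4; d^3 = -A^6 - 3*A^2 - 3*A^-2 - A^-6; d^4 = A^8 + 4*A^4 + 6 + 4*A^-4 + A^-8; d^5 = -A^10 - 5*A^6 - 10*A^2 - 10*A^-2 - 5*A^-6 - A^-10; d^6 = A^12 + 6*A^8 + 15*A^4 + 20 + 15*A^-4 + 6*A^-8 + A^-12.
  A^10 * (d^6) = A^22 + 6*A^18 + 15*A^14 + 20*A^10 + 15*A^6 + 6*A^2 + A^-2
  A^8 * (10*d^5) = -10*A^18 - 50*A^14 - 100*A^10 - 100*A^6 - 50*A^2 - 10*A^-2
  A^6 * (45*d^4) = 45*A^14 + 180*A^10 + 270*A^6 + 180*A^2 + 45*A^-2
  A^4 * (118*d^3 + 2*d^5) = -2*A^14 - 128*A^10 - 374*A^6 - 374*A^2 - 128*A^-2 - 2*A^-6
  A^2 * (193*d^2 + 17*d^4) = 17*A^10 + 261*A^6 + 488*A^2 + 261*A^-2 + 17*A^-6
  A^0 * (192*d + 59*d^3 + d^5) = -A^10 - 64*A^6 - 379*A^2 - 379*A^-2 - 64*A^-6 - A^-10
  A^-2 * (95 + 108*d^2 + 7*d^4) = 7*A^6 + 136*A^2 + 353*A^-2 + 136*A^-6 + 7*A^-10
  A^-4 * (95*d + 25*d^3) = -25*A^2 - 170*A^-2 - 170*A^-6 - 25*A^-10
  A^-6 * (43*d^2 + 2*d^4) = 2*A^2 + 51*A^-2 + 98*A^-6 + 51*A^-10 + 2*A^-14
  A^-8 * (10*d^3) = -10*A^-2 - 30*A^-6 - 30*A^-10 - 10*A^-14
  A^-10 * (d^4) = A^-2 + 4*A^-6 + 6*A^-10 + 4*A^-14 + A^-18
Summing the groups: <K> = A^22 - 4*A^18 + 8*A^14 - 12*A^10 + 15*A^6 - 16*A^2 + 15*A^-2 - 11*A^-6 + 8*A^-10 - 4*A^-14 + A^-18
Normalise by the writhe: (-A^3)^(-w) = (-A^3)^(2) = A^6, so f(A) = A^6 * <K> = A^28 - 4*A^24 + 8*A^20 - 12*A^16 + 15*A^12 - 16*A^8 + 15*A^4 - 11 + 8*A^-4 - 4*A^-8 + A^-12.
Substitute A = t^(-1/4), i.e. A^e → t^(-e/4): V(t) = t^3 - 4*t^2 + 8*t - 11 + 15*t^-1 - 16*t^-2 + 15*t^-3 - 12*t^-4 + 8*t^-5 - 4*t^-6 + t^-7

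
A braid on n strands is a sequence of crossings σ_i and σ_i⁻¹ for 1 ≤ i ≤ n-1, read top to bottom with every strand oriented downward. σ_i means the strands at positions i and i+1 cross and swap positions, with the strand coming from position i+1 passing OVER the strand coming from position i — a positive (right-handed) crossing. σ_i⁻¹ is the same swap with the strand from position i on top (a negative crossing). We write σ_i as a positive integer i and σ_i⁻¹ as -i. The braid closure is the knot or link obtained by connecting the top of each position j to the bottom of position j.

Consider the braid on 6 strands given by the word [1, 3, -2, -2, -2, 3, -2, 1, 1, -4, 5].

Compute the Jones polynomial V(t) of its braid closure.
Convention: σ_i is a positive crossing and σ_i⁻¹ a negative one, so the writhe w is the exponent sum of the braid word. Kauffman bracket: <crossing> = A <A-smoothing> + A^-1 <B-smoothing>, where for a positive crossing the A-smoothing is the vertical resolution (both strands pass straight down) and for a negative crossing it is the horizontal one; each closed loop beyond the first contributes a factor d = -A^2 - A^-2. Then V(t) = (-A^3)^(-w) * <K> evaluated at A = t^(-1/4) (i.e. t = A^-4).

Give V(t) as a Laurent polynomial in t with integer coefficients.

-t^5 + 2*t^4 - 3*t^3 + 5*t^2 - 5*t + 6 - 5*t^-1 + 3*t^-2 - 2*t^-3 + t^-4

Derivation:
The presented braid s1 s3 s2^-1 s2^-1 s2^-1 s3 s2^-1 s1 s1 s4^-1 s5 on 6 strands reduces by inverse Markov moves (closure unchanged at each step):
  Destabilize: the word has the form β·s5 where s5 occurs only as the final letter (β ∈ B_5); drop it and the last strand → 5 strands.
  Destabilize: the word has the form β·s4^-1 where s4^-1 occurs only as the final letter (β ∈ B_4); drop it and the last strand → 4 strands.
Reduced to β = s1 s3 s2^-1 s2^-1 s2^-1 s3 s2^-1 s1 s1 on 4 strands, 9 crossings.
Compute on β:
Braid: s1 s3 s2^-1 s2^-1 s2^-1 s3 s2^-1 s1 s1 on 4 strands, 9 crossings.
Writhe w = (#positive) - (#negative) = 5 - 4 = 1.
State-sum expansion of <K>. There are 2^9 = 512 states.
Each crossing splits two ways (0=vertical, 1=horizontal). The state's weight is A^(#A-smoothings - #B-smoothings) * d^(loops - 1).
Tabulate the states by total A-exponent and number of loops L (A-exp: L × count):
  A^9: L=6 ×1
  A^7: L=5 ×9
  A^5: L=4 ×33, L=6 ×3
  A^3: L=3 ×64, L=5 ×19, L=7 ×1
  A^1: L=2 ×68, L=4 ×52, L=6 ×6
  A^-1: L=1 ×33, L=3 ×75, L=5 ×18
  A^-3: L=2 ×51, L=4 ×32, L=6 ×1
  A^-5: L=3 ×32, L=5 ×4
  A^-7: L=4 ×9
  A^-9: L=5 ×1
Each group contributes A^e * Σ count * d^(L-1):
Powers of d = -A^2 - A^-2: d^2 = A^4 + 2 + A^-4; d^3 = -A^6 - 3*A^2 - 3*A^-2 - A^-6; d^4 = A^8 + 4*A^4 + 6 + 4*A^-4 + A^-8; d^5 = -A^10 - 5*A^6 - 10*A^2 - 10*A^-2 - 5*A^-6 - A^-10; d^6 = A^12 + 6*A^8 + 15*A^4 + 20 + 15*A^-4 + 6*A^-8 + A^-12.
  A^9 * (d^5) = -A^19 - 5*A^15 - 10*A^11 - 10*A^7 - 5*A^3 - A^-1
  A^7 * (9*d^4) = 9*A^15 + 36*A^11 + 54*A^7 + 36*A^3 + 9*A^-1
  A^5 * (33*d^3 + 3*d^5) = -3*A^15 - 48*A^11 - 129*A^7 - 129*A^3 - 48*A^-1 - 3*A^-5
  A^3 * (64*d^2 + 19*d^4 + d^6) = A^15 + 25*A^11 + 155*A^7 + 262*A^3 + 155*A^-1 + 25*A^-5 + A^-9
  A^1 * (68*d + 52*d^3 + 6*d^5) = -6*A^11 - 82*A^7 - 284*A^3 - 284*A^-1 - 82*A^-5 - 6*A^-9
  A^-1 * (33 + 75*d^2 + 18*d^4) = 18*A^7 + 147*A^3 + 291*A^-1 + 147*A^-5 + 18*A^-9
  A^-3 * (51*d + 32*d^3 + d^5) = -A^7 - 37*A^3 - 157*A^-1 - 157*A^-5 - 37*A^-9 - A^-13
  A^-5 * (32*d^2 + 4*d^4) = 4*A^3 + 48*A^-1 + 88*A^-5 + 48*A^-9 + 4*A^-13
  A^-7 * (9*d^3) = -9*A^-1 - 27*A^-5 - 27*A^-9 - 9*A^-13
  A^-9 * (d^4) = A^-1 + 4*A^-5 + 6*A^-9 + 4*A^-13 + A^-17
Summing the groups: <K> = -A^19 + 2*A^15 - 3*A^11 + 5*A^7 - 6*A^3 + 5*A^-1 - 5*A^-5 + 3*A^-9 - 2*A^-13 + A^-17
Normalise by the writhe: (-A^3)^(-w) = (-A^3)^(-1) = -A^-3, so f(A) = -A^-3 * <K> = A^16 - 2*A^12 + 3*A^8 - 5*A^4 + 6 - 5*A^-4 + 5*A^-8 - 3*A^-12 + 2*A^-16 - A^-20.
Substitute A = t^(-1/4), i.e. A^e → t^(-e/4): V(t) = -t^5 + 2*t^4 - 3*t^3 + 5*t^2 - 5*t + 6 - 5*t^-1 + 3*t^-2 - 2*t^-3 + t^-4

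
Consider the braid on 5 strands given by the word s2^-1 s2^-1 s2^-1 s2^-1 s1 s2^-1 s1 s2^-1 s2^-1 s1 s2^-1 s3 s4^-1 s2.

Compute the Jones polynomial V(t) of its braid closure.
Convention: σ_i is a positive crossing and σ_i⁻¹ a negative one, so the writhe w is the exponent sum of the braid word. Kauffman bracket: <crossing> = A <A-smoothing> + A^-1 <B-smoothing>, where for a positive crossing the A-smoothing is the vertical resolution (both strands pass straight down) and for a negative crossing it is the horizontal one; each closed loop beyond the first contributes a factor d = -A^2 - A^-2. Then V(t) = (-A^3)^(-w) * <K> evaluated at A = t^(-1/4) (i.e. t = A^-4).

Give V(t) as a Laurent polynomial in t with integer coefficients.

The presented braid s2^-1 s2^-1 s2^-1 s2^-1 s1 s2^-1 s1 s2^-1 s2^-1 s1 s2^-1 s3 s4^-1 s2 on 5 strands reduces by inverse Markov moves (closure unchanged at each step):
  Deconjugate: the word is γ·β·γ⁻¹ with γ = s2^-1 (prefix) and γ⁻¹ = s2 (suffix); strip both.
  Destabilize: the word has the form β·s4^-1 where s4^-1 occurs only as the final letter (β ∈ B_4); drop it and the last strand → 4 strands.
  Destabilize: the word has the form β·s3 where s3 occurs only as the final letter (β ∈ B_3); drop it and the last strand → 3 strands.
Reduced to β = s2^-1 s2^-1 s2^-1 s1 s2^-1 s1 s2^-1 s2^-1 s1 s2^-1 on 3 strands, 10 crossings.
Compute on β:
Braid: s2^-1 s2^-1 s2^-1 s1 s2^-1 s1 s2^-1 s2^-1 s1 s2^-1 on 3 strands, 10 crossings.
Writhe w = (#positive) - (#negative) = 3 - 7 = -4.
Computing the Kauffman bracket via state sum. There are 2^10 = 1024 states.
Each crossing splits two ways (0=vertical, 1=horizontal). The state's weight is A^(#A-smoothings - #B-smoothings) * d^(loops - 1).
Tabulate the states by total A-exponent and number of loops L (A-exp: L × count):
  A^10: L=8 ×1
  A^8: L=7 ×10
  A^6: L=6 ×45
  A^4: L=5 ×119, L=7 ×1
  A^2: L=4 ×202, L=6 ×8
  A^0: L=3 ×224, L=5 ×28
  A^-2: L=2 ×156, L=4 ×53, L=6 ×1
  A^-4: L=1 ×57, L=3 ×59, L=5 ×4
  A^-6: L=2 ×38, L=4 ×7
  A^-8: L=3 ×10
  A^-10: L=4 ×1
Each group contributes A^e * Σ count * d^(L-1):
Powers of d = -A^2 - A^-2: d^2 = A^4 + 2 + A^-4; d^3 = -A^6 - 3*A^2 - 3*A^-2 - A^-6; d^4 = A^8 + 4*A^4 + 6 + 4*A^-4 + A^-8; d^5 = -A^10 - 5*A^6 - 10*A^2 - 10*A^-2 - 5*A^-6 - A^-10; d^6 = A^12 + 6*A^8 + 15*A^4 + 20 + 15*A^-4 + 6*A^-8 + A^-12; d^7 = -A^14 - 7*A^10 - 21*A^6 - 35*A^2 - 35*A^-2 - 21*A^-6 - 7*A^-10 - A^-14.
  A^10 * (d^7) = -A^24 - 7*A^20 - 21*A^16 - 35*A^12 - 35*A^8 - 21*A^4 - 7 - A^-4
  A^8 * (10*d^6) = 10*A^20 + 60*A^16 + 150*A^12 + 200*A^8 + 150*A^4 + 60 + 10*A^-4
  A^6 * (45*d^5) = -45*A^16 - 225*A^12 - 450*A^8 - 450*A^4 - 225 - 45*A^-4
  A^4 * (119*d^4 + d^6) = A^16 + 125*A^12 + 491*A^8 + 734*A^4 + 491 + 125*A^-4 + A^-8
  A^2 * (202*d^3 + 8*d^5) = -8*A^12 - 242*A^8 - 686*A^4 - 686 - 242*A^-4 - 8*A^-8
  A^0 * (224*d^2 + 28*d^4) = 28*A^8 + 336*A^4 + 616 + 336*A^-4 + 28*A^-8
  A^-2 * (156*d + 53*d^3 + d^5) = -A^8 - 58*A^4 - 325 - 325*A^-4 - 58*A^-8 - A^-12
  A^-4 * (57 + 59*d^2 + 4*d^4) = 4*A^4 + 75 + 199*A^-4 + 75*A^-8 + 4*A^-12
  A^-6 * (38*d + 7*d^3) = -7 - 59*A^-4 - 59*A^-8 - 7*A^-12
  A^-8 * (10*d^2) = 10*A^-4 + 20*A^-8 + 10*A^-12
  A^-10 * (d^3) = -A^-4 - 3*A^-8 - 3*A^-12 - A^-16
Summing the groups: <K> = -A^24 + 3*A^20 - 5*A^16 + 7*A^12 - 9*A^8 + 9*A^4 - 8 + 7*A^-4 - 4*A^-8 + 3*A^-12 - A^-16
Normalise by the writhe: (-A^3)^(-w) = (-A^3)^(4) = A^12, so f(A) = A^12 * <K> = -A^36 + 3*A^32 - 5*A^28 + 7*A^24 - 9*A^20 + 9*A^16 - 8*A^12 + 7*A^8 - 4*A^4 + 3 - A^-4.
Substitute A = t^(-1/4), i.e. A^e → t^(-e/4): V(t) = -t + 3 - 4*t^-1 + 7*t^-2 - 8*t^-3 + 9*t^-4 - 9*t^-5 + 7*t^-6 - 5*t^-7 + 3*t^-8 - t^-9

Answer: -t + 3 - 4*t^-1 + 7*t^-2 - 8*t^-3 + 9*t^-4 - 9*t^-5 + 7*t^-6 - 5*t^-7 + 3*t^-8 - t^-9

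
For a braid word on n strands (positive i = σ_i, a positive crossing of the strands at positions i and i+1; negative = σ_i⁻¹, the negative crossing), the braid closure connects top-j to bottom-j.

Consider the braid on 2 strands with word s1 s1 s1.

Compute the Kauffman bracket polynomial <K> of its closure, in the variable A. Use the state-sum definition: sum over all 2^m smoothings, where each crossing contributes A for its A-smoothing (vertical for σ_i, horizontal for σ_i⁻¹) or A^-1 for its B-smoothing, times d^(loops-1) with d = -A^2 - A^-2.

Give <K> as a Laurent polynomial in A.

-A^5 - A^-3 + A^-7

Derivation:
Braid: s1 s1 s1 on 2 strands, 3 crossings.
Writhe w = (#positive) - (#negative) = 3 - 0 = 3.
State-sum expansion of <K>. There are 2^3 = 8 states.
For each crossing: s=0 is the vertical smoothing, s=1 horizontal. Crossing k contributes A^(sign_k * (1 - 2*s_k)); loop factor d = -A^2 - A^-2.
  state 000: A-exp=+3, loops=2, term = A^3 * d^1
  state 001: A-exp=+1, loops=1, term = A^1 * d^0
  state 010: A-exp=+1, loops=1, term = A^1 * d^0
  state 011: A-exp=-1, loops=2, term = A^-1 * d^1
  state 100: A-exp=+1, loops=1, term = A^1 * d^0
  state 101: A-exp=-1, loops=2, term = A^-1 * d^1
  state 110: A-exp=-1, loops=2, term = A^-1 * d^1
  state 111: A-exp=-3, loops=3, term = A^-3 * d^2
Collect the terms by A-exponent (count of states per loop number):
Powers of d = -A^2 - A^-2: d^2 = A^4 + 2 + A^-4.
  A^3 * (d) = -A^5 - A
  A^1 * (3) = 3*A
  A^-1 * (3*d) = -3*A - 3*A^-3
  A^-3 * (d^2) = A + 2*A^-3 + A^-7
Summing the groups: <K> = -A^5 - A^-3 + A^-7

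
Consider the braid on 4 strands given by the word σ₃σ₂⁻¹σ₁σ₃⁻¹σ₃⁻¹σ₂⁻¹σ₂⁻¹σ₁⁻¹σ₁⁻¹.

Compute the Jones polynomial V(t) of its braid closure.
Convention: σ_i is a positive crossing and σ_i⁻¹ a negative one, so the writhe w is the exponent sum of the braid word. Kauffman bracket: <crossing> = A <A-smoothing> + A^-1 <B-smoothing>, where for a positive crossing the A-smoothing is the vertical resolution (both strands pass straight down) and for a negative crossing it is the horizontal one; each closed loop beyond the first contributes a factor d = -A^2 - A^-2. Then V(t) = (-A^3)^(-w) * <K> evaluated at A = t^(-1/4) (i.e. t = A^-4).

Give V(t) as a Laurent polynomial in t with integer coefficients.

t^-1 - t^-2 + 2*t^-3 - 2*t^-4 + 2*t^-5 - t^-6 + t^-7 - t^-8

Derivation:
Braid: s3 s2^-1 s1 s3^-1 s3^-1 s2^-1 s2^-1 s1^-1 s1^-1 on 4 strands, 9 crossings.
Writhe w = (#positive) - (#negative) = 2 - 7 = -5.
State-sum expansion of <K>. There are 2^9 = 512 states.
For each crossing: s=0 is the vertical smoothing, s=1 horizontal. Crossing k contributes A^(sign_k * (1 - 2*s_k)); loop factor d = -A^2 - A^-2.
Tabulate the states by total A-exponent and number of loops L (A-exp: L × count):
  A^9: L=5 ×1
  A^7: L=4 ×9
  A^5: L=3 ×31, L=5 ×5
  A^3: L=2 ×48, L=4 ×35, L=6 ×1
  A^1: L=1 ×28, L=3 ×86, L=5 ×12
  A^-1: L=2 ×82, L=4 ×43, L=6 ×1
  A^-3: L=1 ×20, L=3 ×58, L=5 ×6
  A^-5: L=2 ×25, L=4 ×11
  A^-7: L=1 ×3, L=3 ×6
  A^-9: L=2 ×1
Each group contributes A^e * Σ count * d^(L-1):
Powers of d = -A^2 - A^-2: d^2 = A^4 + 2 + A^-4; d^3 = -A^6 - 3*A^2 - 3*A^-2 - A^-6; d^4 = A^8 + 4*A^4 + 6 + 4*A^-4 + A^-8; d^5 = -A^10 - 5*A^6 - 10*A^2 - 10*A^-2 - 5*A^-6 - A^-10.
  A^9 * (d^4) = A^17 + 4*A^13 + 6*A^9 + 4*A^5 + A
  A^7 * (9*d^3) = -9*A^13 - 27*A^9 - 27*A^5 - 9*A
  A^5 * (31*d^2 + 5*d^4) = 5*A^13 + 51*A^9 + 92*A^5 + 51*A + 5*A^-3
  A^3 * (48*d + 35*d^3 + d^5) = -A^13 - 40*A^9 - 163*A^5 - 163*A - 40*A^-3 - A^-7
  A^1 * (28 + 86*d^2 + 12*d^4) = 12*A^9 + 134*A^5 + 272*A + 134*A^-3 + 12*A^-7
  A^-1 * (82*d + 43*d^3 + d^5) = -A^9 - 48*A^5 - 221*A - 221*A^-3 - 48*A^-7 - A^-11
  A^-3 * (20 + 58*d^2 + 6*d^4) = 6*A^5 + 82*A + 172*A^-3 + 82*A^-7 + 6*A^-11
  A^-5 * (25*d + 11*d^3) = -11*A - 58*A^-3 - 58*A^-7 - 11*A^-11
  A^-7 * (3 + 6*d^2) = 6*A^-3 + 15*A^-7 + 6*A^-11
  A^-9 * (d) = -A^-7 - A^-11
Summing the groups: <K> = A^17 - A^13 + A^9 - 2*A^5 + 2*A - 2*A^-3 + A^-7 - A^-11
Normalise by the writhe: (-A^3)^(-w) = (-A^3)^(5) = -A^15, so f(A) = -A^15 * <K> = -A^32 + A^28 - A^24 + 2*A^20 - 2*A^16 + 2*A^12 - A^8 + A^4.
Substitute A = t^(-1/4), i.e. A^e → t^(-e/4): V(t) = t^-1 - t^-2 + 2*t^-3 - 2*t^-4 + 2*t^-5 - t^-6 + t^-7 - t^-8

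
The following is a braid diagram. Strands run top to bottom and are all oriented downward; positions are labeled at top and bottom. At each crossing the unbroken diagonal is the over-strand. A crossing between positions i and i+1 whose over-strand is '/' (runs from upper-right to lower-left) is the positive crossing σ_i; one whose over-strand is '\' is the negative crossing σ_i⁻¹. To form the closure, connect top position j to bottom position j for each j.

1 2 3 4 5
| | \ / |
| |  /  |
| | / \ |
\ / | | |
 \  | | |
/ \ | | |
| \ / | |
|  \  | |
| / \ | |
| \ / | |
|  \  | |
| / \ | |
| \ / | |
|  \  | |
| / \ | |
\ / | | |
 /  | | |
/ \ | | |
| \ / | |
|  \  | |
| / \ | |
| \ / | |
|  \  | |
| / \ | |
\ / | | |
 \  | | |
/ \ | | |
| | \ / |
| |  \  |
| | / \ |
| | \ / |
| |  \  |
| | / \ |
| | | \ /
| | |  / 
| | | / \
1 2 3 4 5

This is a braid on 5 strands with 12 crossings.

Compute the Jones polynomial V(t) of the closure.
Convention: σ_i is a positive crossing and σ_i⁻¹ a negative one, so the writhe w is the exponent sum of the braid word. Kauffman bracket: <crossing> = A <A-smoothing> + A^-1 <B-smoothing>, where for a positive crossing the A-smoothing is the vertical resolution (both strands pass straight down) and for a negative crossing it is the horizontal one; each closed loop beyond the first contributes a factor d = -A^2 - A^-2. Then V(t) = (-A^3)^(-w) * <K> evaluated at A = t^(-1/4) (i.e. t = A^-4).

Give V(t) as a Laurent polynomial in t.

t^-2 - t^-3 + 3*t^-4 - 3*t^-5 + 3*t^-6 - 3*t^-7 + 2*t^-8 - t^-9

Derivation:
Reading the diagram top to bottom ('/'-over between positions i,i+1 = s_i, '\'-over = s_i^-1): braid word = s3 s1^-1 s2^-1 s2^-1 s2^-1 s1 s2^-1 s2^-1 s1^-1 s3^-1 s3^-1 s4.
The presented braid s3 s1^-1 s2^-1 s2^-1 s2^-1 s1 s2^-1 s2^-1 s1^-1 s3^-1 s3^-1 s4 on 5 strands reduces by inverse Markov moves (closure unchanged at each step):
  Destabilize: the word has the form β·s4 where s4 occurs only as the final letter (β ∈ B_4); drop it and the last strand → 4 strands.
  Deconjugate: the word is γ·β·γ⁻¹ with γ = s3 (prefix) and γ⁻¹ = s3^-1 (suffix); strip both.
  Destabilize: the word has the form β·s3^-1 where s3^-1 occurs only as the final letter (β ∈ B_3); drop it and the last strand → 3 strands.
Reduced to β = s1^-1 s2^-1 s2^-1 s2^-1 s1 s2^-1 s2^-1 s1^-1 on 3 strands, 8 crossings.
Compute on β:
Braid: s1^-1 s2^-1 s2^-1 s2^-1 s1 s2^-1 s2^-1 s1^-1 on 3 strands, 8 crossings.
Writhe w = (#positive) - (#negative) = 1 - 7 = -6.
State-sum expansion of <K>. There are 2^8 = 256 states.
For each crossing: s=0 is the vertical smoothing, s=1 horizontal. Crossing k contributes A^(sign_k * (1 - 2*s_k)); loop factor d = -A^2 - A^-2.
Tabulate the states by total A-exponent and number of loops L (A-exp: L × count):
  A^8: L=6 ×1
  A^6: L=5 ×8
  A^4: L=4 ×27, L=6 ×1
  A^2: L=3 ×49, L=5 ×7
  A^0: L=2 ×49, L=4 ×21
  A^-2: L=1 ×22, L=3 ×34
  A^-4: L=2 ×27, L=4 ×1
  A^-6: L=1 ×5, L=3 ×3
  A^-8: L=2 ×1
Each group contributes A^e * Σ count * d^(L-1):
Powers of d = -A^2 - A^-2: d^2 = A^4 + 2 + A^-4; d^3 = -A^6 - 3*A^2 - 3*A^-2 - A^-6; d^4 = A^8 + 4*A^4 + 6 + 4*A^-4 + A^-8; d^5 = -A^10 - 5*A^6 - 10*A^2 - 10*A^-2 - 5*A^-6 - A^-10.
  A^8 * (d^5) = -A^18 - 5*A^14 - 10*A^10 - 10*A^6 - 5*A^2 - A^-2
  A^6 * (8*d^4) = 8*A^14 + 32*A^10 + 48*A^6 + 32*A^2 + 8*A^-2
  A^4 * (27*d^3 + d^5) = -A^14 - 32*A^10 - 91*A^6 - 91*A^2 - 32*A^-2 - A^-6
  A^2 * (49*d^2 + 7*d^4) = 7*A^10 + 77*A^6 + 140*A^2 + 77*A^-2 + 7*A^-6
  A^0 * (49*d + 21*d^3) = -21*A^6 - 112*A^2 - 112*A^-2 - 21*A^-6
  A^-2 * (22 + 34*d^2) = 34*A^2 + 90*A^-2 + 34*A^-6
  A^-4 * (27*d + d^3) = -A^2 - 30*A^-2 - 30*A^-6 - A^-10
  A^-6 * (5 + 3*d^2) = 3*A^-2 + 11*A^-6 + 3*A^-10
  A^-8 * (d) = -A^-6 - A^-10
Summing the groups: <K> = -A^18 + 2*A^14 - 3*A^10 + 3*A^6 - 3*A^2 + 3*A^-2 - A^-6 + A^-10
Normalise by the writhe: (-A^3)^(-w) = (-A^3)^(6) = A^18, so f(A) = A^18 * <K> = -A^36 + 2*A^32 - 3*A^28 + 3*A^24 - 3*A^20 + 3*A^16 - A^12 + A^8.
Substitute A = t^(-1/4), i.e. A^e → t^(-e/4): V(t) = t^-2 - t^-3 + 3*t^-4 - 3*t^-5 + 3*t^-6 - 3*t^-7 + 2*t^-8 - t^-9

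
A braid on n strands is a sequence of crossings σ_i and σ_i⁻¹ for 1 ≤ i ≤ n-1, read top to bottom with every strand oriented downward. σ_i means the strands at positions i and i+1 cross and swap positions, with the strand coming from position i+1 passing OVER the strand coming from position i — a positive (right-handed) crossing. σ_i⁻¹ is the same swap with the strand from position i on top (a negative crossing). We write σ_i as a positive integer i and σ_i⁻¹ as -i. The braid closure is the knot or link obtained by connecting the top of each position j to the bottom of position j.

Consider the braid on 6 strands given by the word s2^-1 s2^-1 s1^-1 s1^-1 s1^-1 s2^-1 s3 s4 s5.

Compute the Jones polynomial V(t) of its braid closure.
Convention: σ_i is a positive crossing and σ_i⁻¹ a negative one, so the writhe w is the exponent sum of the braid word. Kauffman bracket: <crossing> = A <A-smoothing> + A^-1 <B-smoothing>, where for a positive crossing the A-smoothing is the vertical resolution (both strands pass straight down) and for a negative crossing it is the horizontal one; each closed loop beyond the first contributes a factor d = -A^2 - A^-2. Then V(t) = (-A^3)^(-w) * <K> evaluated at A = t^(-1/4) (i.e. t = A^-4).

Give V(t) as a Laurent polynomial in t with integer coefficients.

t^-2 + 2*t^-4 - 2*t^-5 + t^-6 - 2*t^-7 + t^-8

Derivation:
The presented braid s2^-1 s2^-1 s1^-1 s1^-1 s1^-1 s2^-1 s3 s4 s5 on 6 strands reduces by inverse Markov moves (closure unchanged at each step):
  Destabilize: the word has the form β·s5 where s5 occurs only as the final letter (β ∈ B_5); drop it and the last strand → 5 strands.
  Destabilize: the word has the form β·s4 where s4 occurs only as the final letter (β ∈ B_4); drop it and the last strand → 4 strands.
  Destabilize: the word has the form β·s3 where s3 occurs only as the final letter (β ∈ B_3); drop it and the last strand → 3 strands.
Reduced to β = s2^-1 s2^-1 s1^-1 s1^-1 s1^-1 s2^-1 on 3 strands, 6 crossings.
Compute on β:
Braid: s2^-1 s2^-1 s1^-1 s1^-1 s1^-1 s2^-1 on 3 strands, 6 crossings.
Writhe w = (#positive) - (#negative) = 0 - 6 = -6.
State-sum expansion of <K>. There are 2^6 = 64 states.
Smooth each crossing (0=||, 1=⌣⌢); contribution A^(Σ sign_k(1-2s_k)) * d^(L-1).
Tabulate the states by total A-exponent and number of loops L (A-exp: L × count):
  A^6: L=5 ×1
  A^4: L=4 ×6
  A^2: L=3 ×15
  A^0: L=2 ×18, L=4 ×2
  A^-2: L=1 ×9, L=3 ×6
  A^-4: L=2 ×6
  A^-6: L=3 ×1
Each group contributes A^e * Σ count * d^(L-1):
Powers of d = -A^2 - A^-2: d^2 = A^4 + 2 + A^-4; d^3 = -A^6 - 3*A^2 - 3*A^-2 - A^-6; d^4 = A^8 + 4*A^4 + 6 + 4*A^-4 + A^-8.
  A^6 * (d^4) = A^14 + 4*A^10 + 6*A^6 + 4*A^2 + A^-2
  A^4 * (6*d^3) = -6*A^10 - 18*A^6 - 18*A^2 - 6*A^-2
  A^2 * (15*d^2) = 15*A^6 + 30*A^2 + 15*A^-2
  A^0 * (18*d + 2*d^3) = -2*A^6 - 24*A^2 - 24*A^-2 - 2*A^-6
  A^-2 * (9 + 6*d^2) = 6*A^2 + 21*A^-2 + 6*A^-6
  A^-4 * (6*d) = -6*A^-2 - 6*A^-6
  A^-6 * (d^2) = A^-2 + 2*A^-6 + A^-10
Summing the groups: <K> = A^14 - 2*A^10 + A^6 - 2*A^2 + 2*A^-2 + A^-10
Normalise by the writhe: (-A^3)^(-w) = (-A^3)^(6) = A^18, so f(A) = A^18 * <K> = A^32 - 2*A^28 + A^24 - 2*A^20 + 2*A^16 + A^8.
Substitute A = t^(-1/4), i.e. A^e → t^(-e/4): V(t) = t^-2 + 2*t^-4 - 2*t^-5 + t^-6 - 2*t^-7 + t^-8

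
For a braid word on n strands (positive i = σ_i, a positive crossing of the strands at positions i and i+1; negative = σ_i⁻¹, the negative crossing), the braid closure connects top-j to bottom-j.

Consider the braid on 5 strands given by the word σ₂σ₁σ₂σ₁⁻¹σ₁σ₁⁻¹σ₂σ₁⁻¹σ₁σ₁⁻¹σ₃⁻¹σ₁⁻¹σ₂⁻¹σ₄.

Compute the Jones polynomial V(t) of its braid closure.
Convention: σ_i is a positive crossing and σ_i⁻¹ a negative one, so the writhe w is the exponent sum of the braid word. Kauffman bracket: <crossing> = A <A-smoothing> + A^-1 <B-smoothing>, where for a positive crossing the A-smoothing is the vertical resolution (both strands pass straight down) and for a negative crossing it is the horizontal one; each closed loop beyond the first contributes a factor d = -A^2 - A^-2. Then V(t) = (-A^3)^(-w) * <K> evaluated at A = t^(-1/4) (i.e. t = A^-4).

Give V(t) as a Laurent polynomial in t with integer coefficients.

t^2 - t + 1 - t^-1 + t^-2

Derivation:
The presented braid s2 s1 s2 s1^-1 s1 s1^-1 s2 s1^-1 s1 s1^-1 s3^-1 s1^-1 s2^-1 s4 on 5 strands reduces by inverse Markov moves (closure unchanged at each step):
  Destabilize: the word has the form β·s4 where s4 occurs only as the final letter (β ∈ B_4); drop it and the last strand → 4 strands.
  Deconjugate: the word is γ·β·γ⁻¹ with γ = s2 s1 (prefix) and γ⁻¹ = s1^-1 s2^-1 (suffix); strip both.
  Destabilize: the word has the form β·s3^-1 where s3^-1 occurs only as the final letter (β ∈ B_3); drop it and the last strand → 3 strands.
Reduced to β = s2 s1^-1 s1 s1^-1 s2 s1^-1 s1 s1^-1 on 3 strands, 8 crossings.
Compute on β:
First cancel adjacent σ_i σ_i⁻¹ pairs (Reidemeister II — same braid, same closure): s2 s1^-1 s1 s1^-1 s2 s1^-1 s1 s1^-1 → s2 s1^-1 s2 s1^-1.
Braid: s2 s1^-1 s2 s1^-1 on 3 strands, 4 crossings.
Writhe w = (#positive) - (#negative) = 2 - 2 = 0.
State-sum expansion of <K>. There are 2^4 = 16 states.
Smooth each crossing (0=||, 1=⌣⌢); contribution A^(Σ sign_k(1-2s_k)) * d^(L-1).
  state 0000: A-exp=+0, loops=3, term = A^0 * d^2
  state 0001: A-exp=+2, loops=2, term = A^2 * d^1
  state 0010: A-exp=-2, loops=2, term = A^-2 * d^1
  state 0011: A-exp=+0, loops=1, term = A^0 * d^0
  state 0100: A-exp=+2, loops=2, term = A^2 * d^1
  state 0101: A-exp=+4, loops=3, term = A^4 * d^2
  state 0110: A-exp=+0, loops=1, term = A^0 * d^0
  state 0111: A-exp=+2, loops=2, term = A^2 * d^1
  state 1000: A-exp=-2, loops=2, term = A^-2 * d^1
  state 1001: A-exp=+0, loops=1, term = A^0 * d^0
  state 1010: A-exp=-4, loops=3, term = A^-4 * d^2
  state 1011: A-exp=-2, loops=2, term = A^-2 * d^1
  state 1100: A-exp=+0, loops=1, term = A^0 * d^0
  state 1101: A-exp=+2, loops=2, term = A^2 * d^1
  state 1110: A-exp=-2, loops=2, term = A^-2 * d^1
  state 1111: A-exp=+0, loops=1, term = A^0 * d^0
Collect the terms by A-exponent (count of states per loop number):
Powers of d = -A^2 - A^-2: d^2 = A^4 + 2 + A^-4.
  A^4 * (d^2) = A^8 + 2*A^4 + 1
  A^2 * (4*d) = -4*A^4 - 4
  A^0 * (5 + d^2) = A^4 + 7 + A^-4
  A^-2 * (4*d) = -4 - 4*A^-4
  A^-4 * (d^2) = 1 + 2*A^-4 + A^-8
Summing the groups: <K> = A^8 - A^4 + 1 - A^-4 + A^-8
Normalise by the writhe: (-A^3)^(-w) = (-A^3)^(0) = 1, so f(A) = 1 * <K> = A^8 - A^4 + 1 - A^-4 + A^-8.
Substitute A = t^(-1/4), i.e. A^e → t^(-e/4): V(t) = t^2 - t + 1 - t^-1 + t^-2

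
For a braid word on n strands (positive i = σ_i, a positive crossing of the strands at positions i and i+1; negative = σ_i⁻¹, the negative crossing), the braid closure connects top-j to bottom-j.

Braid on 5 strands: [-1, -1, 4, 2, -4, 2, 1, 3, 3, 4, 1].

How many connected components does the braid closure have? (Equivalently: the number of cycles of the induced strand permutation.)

Track the strand permutation on 5 strands, starting from identity.
  step 1: s1^-1 swaps positions 1,2 -> [2 1 3 4 5]
  step 2: s1^-1 swaps positions 1,2 -> [1 2 3 4 5]
  step 3: s4 swaps positions 4,5 -> [1 2 3 5 4]
  step 4: s2 swaps positions 2,3 -> [1 3 2 5 4]
  step 5: s4^-1 swaps positions 4,5 -> [1 3 2 4 5]
  step 6: s2 swaps positions 2,3 -> [1 2 3 4 5]
  step 7: s1 swaps positions 1,2 -> [2 1 3 4 5]
  step 8: s3 swaps positions 3,4 -> [2 1 4 3 5]
  step 9: s3 swaps positions 3,4 -> [2 1 3 4 5]
  step 10: s4 swaps positions 4,5 -> [2 1 3 5 4]
  step 11: s1 swaps positions 1,2 -> [1 2 3 5 4]
Final permutation (position -> original strand): [1 2 3 5 4]
Closure components = cycle count of this permutation = 4.

Answer: 4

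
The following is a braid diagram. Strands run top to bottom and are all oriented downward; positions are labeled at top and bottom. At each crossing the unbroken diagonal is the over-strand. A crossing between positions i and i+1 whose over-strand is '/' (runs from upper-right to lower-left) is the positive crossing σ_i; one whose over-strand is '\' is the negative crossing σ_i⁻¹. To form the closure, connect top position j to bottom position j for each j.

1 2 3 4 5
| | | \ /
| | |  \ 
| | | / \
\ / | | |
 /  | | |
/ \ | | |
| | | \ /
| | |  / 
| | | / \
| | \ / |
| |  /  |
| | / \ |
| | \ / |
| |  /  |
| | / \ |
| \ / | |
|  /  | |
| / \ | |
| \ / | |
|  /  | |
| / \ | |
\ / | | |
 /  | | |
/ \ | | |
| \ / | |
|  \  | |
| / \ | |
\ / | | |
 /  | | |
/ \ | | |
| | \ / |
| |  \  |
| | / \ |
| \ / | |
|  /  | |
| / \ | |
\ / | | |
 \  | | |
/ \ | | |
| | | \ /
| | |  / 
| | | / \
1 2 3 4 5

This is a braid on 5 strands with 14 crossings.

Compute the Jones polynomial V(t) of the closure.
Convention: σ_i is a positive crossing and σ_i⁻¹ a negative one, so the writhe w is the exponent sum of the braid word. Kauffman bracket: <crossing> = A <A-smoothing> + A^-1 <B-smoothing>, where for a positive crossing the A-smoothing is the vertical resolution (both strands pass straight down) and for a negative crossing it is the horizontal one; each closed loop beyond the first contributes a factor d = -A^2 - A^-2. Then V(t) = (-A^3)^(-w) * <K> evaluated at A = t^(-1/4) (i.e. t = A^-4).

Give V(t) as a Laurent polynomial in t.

Reading the diagram top to bottom ('/'-over between positions i,i+1 = s_i, '\'-over = s_i^-1): braid word = s4^-1 s1 s4 s3 s3 s2 s2 s1 s2^-1 s1 s3^-1 s2 s1^-1 s4.
The presented braid s4^-1 s1 s4 s3 s3 s2 s2 s1 s2^-1 s1 s3^-1 s2 s1^-1 s4 on 5 strands reduces by inverse Markov moves (closure unchanged at each step):
  Deconjugate: the word is γ·β·γ⁻¹ with γ = s4^-1 s1 (prefix) and γ⁻¹ = s1^-1 s4 (suffix); strip both.
Reduced to β = s4 s3 s3 s2 s2 s1 s2^-1 s1 s3^-1 s2 on 5 strands, 10 crossings.
Compute on β:
Braid: s4 s3 s3 s2 s2 s1 s2^-1 s1 s3^-1 s2 on 5 strands, 10 crossings.
Writhe w = (#positive) - (#negative) = 8 - 2 = 6.
Enumerate smoothing states for the bracket polynomial. There are 2^10 = 1024 states.
Smooth each crossing (0=||, 1=⌣⌢); contribution A^(Σ sign_k(1-2s_k)) * d^(L-1).
Tabulate the states by total A-exponent and number of loops L (A-exp: L × count):
  A^10: L=3 ×1
  A^8: L=2 ×3, L=4 ×7
  A^6: L=1 ×2, L=3 ×29, L=5 ×14
  A^4: L=2 ×39, L=4 ×72, L=6 ×9
  A^2: L=1 ×17, L=3 ×137, L=5 ×54, L=7 ×2
  A^0: L=2 ×109, L=4 ×128, L=6 ×15
  A^-2: L=1 ×30, L=3 ×132, L=5 ×47, L=7 ×1
  A^-4: L=2 ×49, L=4 ×65, L=6 ×6
  A^-6: L=3 ×31, L=5 ×14
  A^-8: L=4 ×9, L=6 ×1
  A^-10: L=5 ×1
Each group contributes A^e * Σ count * d^(L-1):
Powers of d = -A^2 - A^-2: d^2 = A^4 + 2 + A^-4; d^3 = -A^6 - 3*A^2 - 3*A^-2 - A^-6; d^4 = A^8 + 4*A^4 + 6 + 4*A^-4 + A^-8; d^5 = -A^10 - 5*A^6 - 10*A^2 - 10*A^-2 - 5*A^-6 - A^-10; d^6 = A^12 + 6*A^8 + 15*A^4 + 20 + 15*A^-4 + 6*A^-8 + A^-12.
  A^10 * (d^2) = A^14 + 2*A^10 + A^6
  A^8 * (3*d + 7*d^3) = -7*A^14 - 24*A^10 - 24*A^6 - 7*A^2
  A^6 * (2 + 29*d^2 + 14*d^4) = 14*A^14 + 85*A^10 + 144*A^6 + 85*A^2 + 14*A^-2
  A^4 * (39*d + 72*d^3 + 9*d^5) = -9*A^14 - 117*A^10 - 345*A^6 - 345*A^2 - 117*A^-2 - 9*A^-6
  A^2 * (17 + 137*d^2 + 54*d^4 + 2*d^6) = 2*A^14 + 66*A^10 + 383*A^6 + 655*A^2 + 383*A^-2 + 66*A^-6 + 2*A^-10
  A^0 * (109*d + 128*d^3 + 15*d^5) = -15*A^10 - 203*A^6 - 643*A^2 - 643*A^-2 - 203*A^-6 - 15*A^-10
  A^-2 * (30 + 132*d^2 + 47*d^4 + d^6) = A^10 + 53*A^6 + 335*A^2 + 596*A^-2 + 335*A^-6 + 53*A^-10 + A^-14
  A^-4 * (49*d + 65*d^3 + 6*d^5) = -6*A^6 - 95*A^2 - 304*A^-2 - 304*A^-6 - 95*A^-10 - 6*A^-14
  A^-6 * (31*d^2 + 14*d^4) = 14*A^2 + 87*A^-2 + 146*A^-6 + 87*A^-10 + 14*A^-14
  A^-8 * (9*d^3 + d^5) = -A^2 - 14*A^-2 - 37*A^-6 - 37*A^-10 - 14*A^-14 - A^-18
  A^-10 * (d^4) = A^-2 + 4*A^-6 + 6*A^-10 + 4*A^-14 + A^-18
Summing the groups: <K> = A^14 - 2*A^10 + 3*A^6 - 2*A^2 + 3*A^-2 - 2*A^-6 + A^-10 - A^-14
Normalise by the writhe: (-A^3)^(-w) = (-A^3)^(-6) = A^-18, so f(A) = A^-18 * <K> = A^-4 - 2*A^-8 + 3*A^-12 - 2*A^-16 + 3*A^-20 - 2*A^-24 + A^-28 - A^-32.
Substitute A = t^(-1/4), i.e. A^e → t^(-e/4): V(t) = -t^8 + t^7 - 2*t^6 + 3*t^5 - 2*t^4 + 3*t^3 - 2*t^2 + t

Answer: -t^8 + t^7 - 2*t^6 + 3*t^5 - 2*t^4 + 3*t^3 - 2*t^2 + t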